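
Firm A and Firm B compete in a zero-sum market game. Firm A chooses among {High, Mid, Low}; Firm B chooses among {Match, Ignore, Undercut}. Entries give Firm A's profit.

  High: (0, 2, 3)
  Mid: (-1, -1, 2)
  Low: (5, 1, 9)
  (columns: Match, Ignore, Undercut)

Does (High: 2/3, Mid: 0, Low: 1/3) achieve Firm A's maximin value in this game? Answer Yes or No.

Yes

Against Match this mix gives (2/3)·0 + (1/3)·5 = 5/3.
Against Ignore this mix gives (2/3)·2 + (1/3)·1 = 5/3.
Against Undercut this mix gives (2/3)·3 + (1/3)·9 = 5.
All of Firm B's active replies (Match, Ignore) yield 5/3, and no column does worse for Firm A. The mix makes Firm B indifferent and guarantees 5/3, so it is optimal.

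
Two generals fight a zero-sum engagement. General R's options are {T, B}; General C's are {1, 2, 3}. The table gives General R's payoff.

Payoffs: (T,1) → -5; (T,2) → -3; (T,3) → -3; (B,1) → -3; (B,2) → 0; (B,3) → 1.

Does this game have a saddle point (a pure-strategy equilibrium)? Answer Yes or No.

Row minima: T → -5, B → -3; maximin = -3.
Column maxima: 1 → -3, 2 → 0, 3 → 1; minimax = -3.
maximin = minimax = -3, so a saddle point exists.

Yes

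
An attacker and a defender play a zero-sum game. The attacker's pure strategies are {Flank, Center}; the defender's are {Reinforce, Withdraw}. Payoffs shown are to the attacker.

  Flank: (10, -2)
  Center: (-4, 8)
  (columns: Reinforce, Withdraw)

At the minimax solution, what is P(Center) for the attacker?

1/2

Row minima: Flank → -2, Center → -4; maximin = -2.
Column maxima: Reinforce → 10, Withdraw → 8; minimax = 8.
-2 ≠ 8, so there is no saddle point; optimal play is mixed.
Let the attacker play Flank with probability p. Expected payoff against Reinforce: 10p + (-4)(1−p) = 14p − 4; against Withdraw: (-2)p + 8(1−p) = −10p + 8.
Setting these equal: 14p − 4 = −10p + 8 ⇒ 24p = 12 ⇒ p = 1/2, and the value is (14)·(1/2) − 4 = 3.
For the defender: with q = P(Reinforce), equating Flank's and Center's payoffs gives 12q − 2 = −12q + 8 ⇒ q = 5/12.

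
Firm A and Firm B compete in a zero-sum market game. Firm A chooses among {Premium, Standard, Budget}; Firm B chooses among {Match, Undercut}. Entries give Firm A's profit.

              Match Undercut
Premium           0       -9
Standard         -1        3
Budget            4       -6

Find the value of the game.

Row minima: Premium → -9, Standard → -1, Budget → -6; maximin = -1.
Column maxima: Match → 4, Undercut → 3; minimax = 3.
-1 ≠ 3, so there is no saddle point; optimal play is mixed.
Premium is strictly dominated by Budget, so Firm A never plays it.
On the remaining 2×2 (Standard, Budget vs Match, Undercut):
Let Firm A play Standard with probability p. Expected payoff against Match: (-1)p + 4(1−p) = −5p + 4; against Undercut: 3p + (-6)(1−p) = 9p − 6.
Setting these equal: −5p + 4 = 9p − 6 ⇒ −14p = -10 ⇒ p = 5/7, and the value is (-5)·(5/7) + 4 = 3/7.
For Firm B: with q = P(Match), equating Standard's and Budget's payoffs gives −4q + 3 = 10q − 6 ⇒ q = 9/14.

3/7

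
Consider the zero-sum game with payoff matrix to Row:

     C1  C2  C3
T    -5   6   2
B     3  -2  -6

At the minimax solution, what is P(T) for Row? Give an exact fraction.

Row minima: T → -5, B → -6; maximin = -5.
Column maxima: C1 → 3, C2 → 6, C3 → 2; minimax = 2.
-5 ≠ 2, so there is no saddle point; optimal play is mixed.
C2 is strictly dominated by C3 (it gives Row strictly more in every row), so Column never plays it.
On the remaining 2×2 (T, B vs C1, C3):
Let Row play T with probability p. Expected payoff against C1: (-5)p + 3(1−p) = −8p + 3; against C3: 2p + (-6)(1−p) = 8p − 6.
Setting these equal: −8p + 3 = 8p − 6 ⇒ −16p = -9 ⇒ p = 9/16, and the value is (-8)·(9/16) + 3 = -3/2.
For Column: with q = P(C1), equating T's and B's payoffs gives −7q + 2 = 9q − 6 ⇒ q = 1/2.

9/16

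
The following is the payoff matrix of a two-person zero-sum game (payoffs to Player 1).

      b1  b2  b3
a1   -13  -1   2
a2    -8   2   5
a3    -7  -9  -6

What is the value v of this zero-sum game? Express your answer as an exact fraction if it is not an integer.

-43/6

Row minima: a1 → -13, a2 → -8, a3 → -9; maximin = -8.
Column maxima: b1 → -7, b2 → 2, b3 → 5; minimax = -7.
-8 ≠ -7, so there is no saddle point; optimal play is mixed.
a1 is strictly dominated by a2, so Player 1 never plays it.
b3 is strictly dominated by b1 (it gives Player 1 strictly more in every row), so Player 2 never plays it.
On the remaining 2×2 (a2, a3 vs b1, b2):
Let Player 1 play a2 with probability p. Expected payoff against b1: (-8)p + (-7)(1−p) = −p − 7; against b2: 2p + (-9)(1−p) = 11p − 9.
Setting these equal: −p − 7 = 11p − 9 ⇒ −12p = -2 ⇒ p = 1/6, and the value is (-1)·(1/6) − 7 = -43/6.
For Player 2: with q = P(b1), equating a2's and a3's payoffs gives −10q + 2 = 2q − 9 ⇒ q = 11/12.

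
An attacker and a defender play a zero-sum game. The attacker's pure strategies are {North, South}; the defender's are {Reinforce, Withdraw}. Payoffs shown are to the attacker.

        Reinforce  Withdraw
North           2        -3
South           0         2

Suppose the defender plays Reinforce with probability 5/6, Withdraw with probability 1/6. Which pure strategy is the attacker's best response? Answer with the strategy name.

North

Expected payoff of North: (5/6)·2 + (1/6)·(-3) = 7/6.
Expected payoff of South: (5/6)·0 + (1/6)·2 = 1/3.
The largest is 7/6, so the attacker's best response is North.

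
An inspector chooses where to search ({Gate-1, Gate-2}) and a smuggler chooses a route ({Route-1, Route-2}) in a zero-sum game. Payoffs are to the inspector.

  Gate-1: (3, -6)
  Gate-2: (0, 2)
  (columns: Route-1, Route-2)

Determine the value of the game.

6/11

Row minima: Gate-1 → -6, Gate-2 → 0; maximin = 0.
Column maxima: Route-1 → 3, Route-2 → 2; minimax = 2.
0 ≠ 2, so there is no saddle point; optimal play is mixed.
Let the inspector play Gate-1 with probability p. Expected payoff against Route-1: 3p + 0(1−p) = 3p; against Route-2: (-6)p + 2(1−p) = −8p + 2.
Setting these equal: 3p = −8p + 2 ⇒ 11p = 2 ⇒ p = 2/11, and the value is (3)·(2/11) = 6/11.
For the smuggler: with q = P(Route-1), equating Gate-1's and Gate-2's payoffs gives 9q − 6 = −2q + 2 ⇒ q = 8/11.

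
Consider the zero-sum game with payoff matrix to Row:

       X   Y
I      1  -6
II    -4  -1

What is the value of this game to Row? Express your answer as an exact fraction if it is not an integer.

Row minima: I → -6, II → -4; maximin = -4.
Column maxima: X → 1, Y → -1; minimax = -1.
-4 ≠ -1, so there is no saddle point; optimal play is mixed.
Let Row play I with probability p. Expected payoff against X: 1p + (-4)(1−p) = 5p − 4; against Y: (-6)p + (-1)(1−p) = −5p − 1.
Setting these equal: 5p − 4 = −5p − 1 ⇒ 10p = 3 ⇒ p = 3/10, and the value is (5)·(3/10) − 4 = -5/2.
For Column: with q = P(X), equating I's and II's payoffs gives 7q − 6 = −3q − 1 ⇒ q = 1/2.

-5/2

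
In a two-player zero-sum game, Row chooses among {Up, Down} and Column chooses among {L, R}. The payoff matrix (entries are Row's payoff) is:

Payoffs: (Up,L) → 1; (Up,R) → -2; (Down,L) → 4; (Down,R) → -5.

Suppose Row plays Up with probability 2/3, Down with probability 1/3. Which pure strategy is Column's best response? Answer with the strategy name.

If Column plays L, Row's expected payoff is (2/3)·1 + (1/3)·4 = 2.
If Column plays R, Row's expected payoff is (2/3)·(-2) + (1/3)·(-5) = -3.
Column minimizes Row's payoff; the smallest is -3, so the best response is R.

R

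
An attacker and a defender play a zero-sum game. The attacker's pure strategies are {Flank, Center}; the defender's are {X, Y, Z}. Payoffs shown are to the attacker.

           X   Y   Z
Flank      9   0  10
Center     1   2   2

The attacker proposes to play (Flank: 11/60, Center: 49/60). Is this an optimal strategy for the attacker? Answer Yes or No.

Against X this mix gives (11/60)·9 + (49/60)·1 = 37/15.
Against Y this mix gives (11/60)·0 + (49/60)·2 = 49/30.
Against Z this mix gives (11/60)·10 + (49/60)·2 = 52/15.
The defender will play Y, holding the attacker to 49/30. Shifting weight toward the row that does better against Y would raise this floor (the equalizing mix achieves 9/5 against both Y and X), so the proposed strategy is not optimal.

No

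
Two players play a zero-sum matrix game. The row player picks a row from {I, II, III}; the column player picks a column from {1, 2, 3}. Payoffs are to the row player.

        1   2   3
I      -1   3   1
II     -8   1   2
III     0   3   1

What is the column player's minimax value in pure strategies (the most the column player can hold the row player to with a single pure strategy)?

0

Column maxima: 1 → 0, 2 → 3, 3 → 2.
The smallest of these is 0.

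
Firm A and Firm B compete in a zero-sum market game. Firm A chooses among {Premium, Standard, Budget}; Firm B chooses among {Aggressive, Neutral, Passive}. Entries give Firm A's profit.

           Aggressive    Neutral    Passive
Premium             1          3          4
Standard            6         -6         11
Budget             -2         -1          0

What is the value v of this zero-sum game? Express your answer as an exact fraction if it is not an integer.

Row minima: Premium → 1, Standard → -6, Budget → -2; maximin = 1.
Column maxima: Aggressive → 6, Neutral → 3, Passive → 11; minimax = 3.
1 ≠ 3, so there is no saddle point; optimal play is mixed.
Budget is strictly dominated by Premium, so Firm A never plays it.
Passive is strictly dominated by Aggressive (it gives Firm A strictly more in every row), so Firm B never plays it.
On the remaining 2×2 (Premium, Standard vs Aggressive, Neutral):
Let Firm A play Premium with probability p. Expected payoff against Aggressive: 1p + 6(1−p) = −5p + 6; against Neutral: 3p + (-6)(1−p) = 9p − 6.
Setting these equal: −5p + 6 = 9p − 6 ⇒ −14p = -12 ⇒ p = 6/7, and the value is (-5)·(6/7) + 6 = 12/7.
For Firm B: with q = P(Aggressive), equating Premium's and Standard's payoffs gives −2q + 3 = 12q − 6 ⇒ q = 9/14.

12/7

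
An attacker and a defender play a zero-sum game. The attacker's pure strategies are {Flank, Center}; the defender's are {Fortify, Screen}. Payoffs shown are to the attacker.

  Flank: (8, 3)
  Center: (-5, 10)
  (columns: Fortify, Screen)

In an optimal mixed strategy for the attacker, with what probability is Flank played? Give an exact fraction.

Row minima: Flank → 3, Center → -5; maximin = 3.
Column maxima: Fortify → 8, Screen → 10; minimax = 8.
3 ≠ 8, so there is no saddle point; optimal play is mixed.
Let the attacker play Flank with probability p. Expected payoff against Fortify: 8p + (-5)(1−p) = 13p − 5; against Screen: 3p + 10(1−p) = −7p + 10.
Setting these equal: 13p − 5 = −7p + 10 ⇒ 20p = 15 ⇒ p = 3/4, and the value is (13)·(3/4) − 5 = 19/4.
For the defender: with q = P(Fortify), equating Flank's and Center's payoffs gives 5q + 3 = −15q + 10 ⇒ q = 7/20.

3/4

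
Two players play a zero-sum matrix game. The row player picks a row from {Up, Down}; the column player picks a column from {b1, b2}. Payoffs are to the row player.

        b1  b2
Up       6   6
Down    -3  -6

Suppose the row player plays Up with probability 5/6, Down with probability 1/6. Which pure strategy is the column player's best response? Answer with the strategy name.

b2

If the column player plays b1, the row player's expected payoff is (5/6)·6 + (1/6)·(-3) = 9/2.
If the column player plays b2, the row player's expected payoff is (5/6)·6 + (1/6)·(-6) = 4.
The column player minimizes the row player's payoff; the smallest is 4, so the best response is b2.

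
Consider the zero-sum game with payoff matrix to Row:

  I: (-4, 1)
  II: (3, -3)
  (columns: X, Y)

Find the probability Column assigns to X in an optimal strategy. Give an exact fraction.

4/11

Row minima: I → -4, II → -3; maximin = -3.
Column maxima: X → 3, Y → 1; minimax = 1.
-3 ≠ 1, so there is no saddle point; optimal play is mixed.
Let Row play I with probability p. Expected payoff against X: (-4)p + 3(1−p) = −7p + 3; against Y: 1p + (-3)(1−p) = 4p − 3.
Setting these equal: −7p + 3 = 4p − 3 ⇒ −11p = -6 ⇒ p = 6/11, and the value is (-7)·(6/11) + 3 = -9/11.
For Column: with q = P(X), equating I's and II's payoffs gives −5q + 1 = 6q − 3 ⇒ q = 4/11.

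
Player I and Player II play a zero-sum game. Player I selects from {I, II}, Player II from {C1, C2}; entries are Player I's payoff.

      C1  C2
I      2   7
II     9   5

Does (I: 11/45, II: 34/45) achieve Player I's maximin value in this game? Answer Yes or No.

No

Against C1 this mix gives (11/45)·2 + (34/45)·9 = 328/45.
Against C2 this mix gives (11/45)·7 + (34/45)·5 = 247/45.
Player II will play C2, holding Player I to 247/45. Shifting weight toward the row that does better against C2 would raise this floor (the equalizing mix achieves 53/9 against both C2 and C1), so the proposed strategy is not optimal.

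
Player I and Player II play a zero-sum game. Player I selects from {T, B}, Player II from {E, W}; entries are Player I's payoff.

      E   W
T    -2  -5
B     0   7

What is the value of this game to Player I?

0

Row minima: T → -5, B → 0; maximin = 0.
Column maxima: E → 0, W → 7; minimax = 0.
Since maximin = minimax = 0, there is a saddle point and the value is 0.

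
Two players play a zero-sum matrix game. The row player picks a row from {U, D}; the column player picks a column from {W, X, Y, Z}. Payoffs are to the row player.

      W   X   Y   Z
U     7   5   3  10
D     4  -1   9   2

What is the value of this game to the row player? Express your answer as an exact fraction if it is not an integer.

Row minima: U → 3, D → -1; maximin = 3.
Column maxima: W → 7, X → 5, Y → 9, Z → 10; minimax = 5.
3 ≠ 5, so there is no saddle point; optimal play is mixed.
W is strictly dominated by X (it gives the row player strictly more in every row), so the column player never plays it.
Z is strictly dominated by X (it gives the row player strictly more in every row), so the column player never plays it.
On the remaining 2×2 (U, D vs X, Y):
Let the row player play U with probability p. Expected payoff against X: 5p + (-1)(1−p) = 6p − 1; against Y: 3p + 9(1−p) = −6p + 9.
Setting these equal: 6p − 1 = −6p + 9 ⇒ 12p = 10 ⇒ p = 5/6, and the value is (6)·(5/6) − 1 = 4.
For the column player: with q = P(X), equating U's and D's payoffs gives 2q + 3 = −10q + 9 ⇒ q = 1/2.

4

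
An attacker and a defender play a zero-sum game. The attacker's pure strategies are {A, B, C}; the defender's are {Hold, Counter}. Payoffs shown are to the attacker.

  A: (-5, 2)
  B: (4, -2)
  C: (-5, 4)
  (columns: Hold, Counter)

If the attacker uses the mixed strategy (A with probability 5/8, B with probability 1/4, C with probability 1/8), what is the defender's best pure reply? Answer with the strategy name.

Hold

If the defender plays Hold, the attacker's expected payoff is (5/8)·(-5) + (1/4)·4 + (1/8)·(-5) = -11/4.
If the defender plays Counter, the attacker's expected payoff is (5/8)·2 + (1/4)·(-2) + (1/8)·4 = 5/4.
The defender minimizes the attacker's payoff; the smallest is -11/4, so the best response is Hold.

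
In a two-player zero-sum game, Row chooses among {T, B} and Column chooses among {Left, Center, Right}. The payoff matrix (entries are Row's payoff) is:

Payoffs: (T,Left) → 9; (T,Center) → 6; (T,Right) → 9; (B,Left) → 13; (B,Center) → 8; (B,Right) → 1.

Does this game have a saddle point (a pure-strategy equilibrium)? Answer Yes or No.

Row minima: T → 6, B → 1; maximin = 6.
Column maxima: Left → 13, Center → 8, Right → 9; minimax = 8.
6 ≠ 8, so no pure-strategy equilibrium exists.

No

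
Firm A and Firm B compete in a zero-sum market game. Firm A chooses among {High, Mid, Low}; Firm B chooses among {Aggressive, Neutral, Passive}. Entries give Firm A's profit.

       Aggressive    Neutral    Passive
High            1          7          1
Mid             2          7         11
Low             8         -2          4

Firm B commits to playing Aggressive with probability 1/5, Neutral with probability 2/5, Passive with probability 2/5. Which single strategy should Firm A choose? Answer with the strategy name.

Expected payoff of High: (1/5)·1 + (2/5)·7 + (2/5)·1 = 17/5.
Expected payoff of Mid: (1/5)·2 + (2/5)·7 + (2/5)·11 = 38/5.
Expected payoff of Low: (1/5)·8 + (2/5)·(-2) + (2/5)·4 = 12/5.
The largest is 38/5, so Firm A's best response is Mid.

Mid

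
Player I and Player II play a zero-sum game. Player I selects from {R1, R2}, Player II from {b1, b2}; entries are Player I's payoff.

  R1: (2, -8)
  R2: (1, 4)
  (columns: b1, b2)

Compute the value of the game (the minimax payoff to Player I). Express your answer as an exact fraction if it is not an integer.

Row minima: R1 → -8, R2 → 1; maximin = 1.
Column maxima: b1 → 2, b2 → 4; minimax = 2.
1 ≠ 2, so there is no saddle point; optimal play is mixed.
Let Player I play R1 with probability p. Expected payoff against b1: 2p + 1(1−p) = p + 1; against b2: (-8)p + 4(1−p) = −12p + 4.
Setting these equal: p + 1 = −12p + 4 ⇒ 13p = 3 ⇒ p = 3/13, and the value is (1)·(3/13) + 1 = 16/13.
For Player II: with q = P(b1), equating R1's and R2's payoffs gives 10q − 8 = −3q + 4 ⇒ q = 12/13.

16/13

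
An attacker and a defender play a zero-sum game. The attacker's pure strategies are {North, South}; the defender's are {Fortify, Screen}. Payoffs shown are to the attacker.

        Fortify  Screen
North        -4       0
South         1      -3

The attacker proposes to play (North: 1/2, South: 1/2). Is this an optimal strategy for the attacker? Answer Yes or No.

Against Fortify this mix gives (1/2)·(-4) + (1/2)·1 = -3/2.
Against Screen this mix gives (1/2)·0 + (1/2)·(-3) = -3/2.
All of the defender's active replies (Fortify, Screen) yield -3/2, and no column does worse for the attacker. The mix makes the defender indifferent and guarantees -3/2, so it is optimal.

Yes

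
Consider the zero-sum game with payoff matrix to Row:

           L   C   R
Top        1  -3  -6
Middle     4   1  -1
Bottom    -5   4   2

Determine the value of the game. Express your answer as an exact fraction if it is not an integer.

1/4

Row minima: Top → -6, Middle → -1, Bottom → -5; maximin = -1.
Column maxima: L → 4, C → 4, R → 2; minimax = 2.
-1 ≠ 2, so there is no saddle point; optimal play is mixed.
Top is strictly dominated by Middle, so Row never plays it.
C is strictly dominated by R (it gives Row strictly more in every row), so Column never plays it.
On the remaining 2×2 (Middle, Bottom vs L, R):
Let Row play Middle with probability p. Expected payoff against L: 4p + (-5)(1−p) = 9p − 5; against R: (-1)p + 2(1−p) = −3p + 2.
Setting these equal: 9p − 5 = −3p + 2 ⇒ 12p = 7 ⇒ p = 7/12, and the value is (9)·(7/12) − 5 = 1/4.
For Column: with q = P(L), equating Middle's and Bottom's payoffs gives 5q − 1 = −7q + 2 ⇒ q = 1/4.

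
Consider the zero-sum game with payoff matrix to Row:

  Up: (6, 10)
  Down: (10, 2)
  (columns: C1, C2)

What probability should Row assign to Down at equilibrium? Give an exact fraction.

Row minima: Up → 6, Down → 2; maximin = 6.
Column maxima: C1 → 10, C2 → 10; minimax = 10.
6 ≠ 10, so there is no saddle point; optimal play is mixed.
Let Row play Up with probability p. Expected payoff against C1: 6p + 10(1−p) = −4p + 10; against C2: 10p + 2(1−p) = 8p + 2.
Setting these equal: −4p + 10 = 8p + 2 ⇒ −12p = -8 ⇒ p = 2/3, and the value is (-4)·(2/3) + 10 = 22/3.
For Column: with q = P(C1), equating Up's and Down's payoffs gives −4q + 10 = 8q + 2 ⇒ q = 2/3.

1/3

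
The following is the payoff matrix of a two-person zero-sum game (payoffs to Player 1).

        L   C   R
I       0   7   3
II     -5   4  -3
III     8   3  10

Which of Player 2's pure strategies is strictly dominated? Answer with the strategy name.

R

L holds Player 1's payoff strictly below R in every row: 0 < 3, -5 < -3, 8 < 10.
So R is strictly dominated for Player 2.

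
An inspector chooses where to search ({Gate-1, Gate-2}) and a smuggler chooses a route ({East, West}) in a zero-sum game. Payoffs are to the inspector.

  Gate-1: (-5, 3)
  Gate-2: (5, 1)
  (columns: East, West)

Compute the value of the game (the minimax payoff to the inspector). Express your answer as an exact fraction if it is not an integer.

Row minima: Gate-1 → -5, Gate-2 → 1; maximin = 1.
Column maxima: East → 5, West → 3; minimax = 3.
1 ≠ 3, so there is no saddle point; optimal play is mixed.
Let the inspector play Gate-1 with probability p. Expected payoff against East: (-5)p + 5(1−p) = −10p + 5; against West: 3p + 1(1−p) = 2p + 1.
Setting these equal: −10p + 5 = 2p + 1 ⇒ −12p = -4 ⇒ p = 1/3, and the value is (-10)·(1/3) + 5 = 5/3.
For the smuggler: with q = P(East), equating Gate-1's and Gate-2's payoffs gives −8q + 3 = 4q + 1 ⇒ q = 1/6.

5/3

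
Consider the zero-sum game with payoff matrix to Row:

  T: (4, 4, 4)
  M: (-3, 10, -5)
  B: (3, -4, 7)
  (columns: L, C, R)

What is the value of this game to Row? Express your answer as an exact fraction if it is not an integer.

Row minima: T → 4, M → -5, B → -4; maximin = 4.
Column maxima: L → 4, C → 10, R → 7; minimax = 4.
Since maximin = minimax = 4, there is a saddle point and the value is 4.

4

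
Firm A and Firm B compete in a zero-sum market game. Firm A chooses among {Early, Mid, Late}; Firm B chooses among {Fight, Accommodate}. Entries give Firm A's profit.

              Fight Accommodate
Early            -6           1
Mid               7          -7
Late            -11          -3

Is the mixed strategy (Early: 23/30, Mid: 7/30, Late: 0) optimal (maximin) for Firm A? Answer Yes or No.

Against Fight this mix gives (23/30)·(-6) + (7/30)·7 = -89/30.
Against Accommodate this mix gives (23/30)·1 + (7/30)·(-7) = -13/15.
Firm B will play Fight, holding Firm A to -89/30. Shifting weight toward the row that does better against Fight would raise this floor (the equalizing mix achieves -5/3 against both Fight and Accommodate), so the proposed strategy is not optimal.

No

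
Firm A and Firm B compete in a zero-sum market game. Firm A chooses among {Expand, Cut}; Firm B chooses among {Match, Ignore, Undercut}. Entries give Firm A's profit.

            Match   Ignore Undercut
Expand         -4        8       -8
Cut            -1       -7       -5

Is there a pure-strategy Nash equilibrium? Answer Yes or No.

Row minima: Expand → -8, Cut → -7; maximin = -7.
Column maxima: Match → -1, Ignore → 8, Undercut → -5; minimax = -5.
-7 ≠ -5, so no pure-strategy equilibrium exists.

No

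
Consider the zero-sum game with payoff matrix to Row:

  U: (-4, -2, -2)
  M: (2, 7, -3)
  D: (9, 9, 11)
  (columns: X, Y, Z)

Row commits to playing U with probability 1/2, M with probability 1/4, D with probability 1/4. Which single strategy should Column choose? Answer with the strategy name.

If Column plays X, Row's expected payoff is (1/2)·(-4) + (1/4)·2 + (1/4)·9 = 3/4.
If Column plays Y, Row's expected payoff is (1/2)·(-2) + (1/4)·7 + (1/4)·9 = 3.
If Column plays Z, Row's expected payoff is (1/2)·(-2) + (1/4)·(-3) + (1/4)·11 = 1.
Column minimizes Row's payoff; the smallest is 3/4, so the best response is X.

X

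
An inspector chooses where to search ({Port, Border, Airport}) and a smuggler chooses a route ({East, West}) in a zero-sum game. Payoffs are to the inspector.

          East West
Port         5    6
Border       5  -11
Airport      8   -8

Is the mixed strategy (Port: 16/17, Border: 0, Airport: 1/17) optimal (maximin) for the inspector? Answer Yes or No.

Yes

Against East this mix gives (16/17)·5 + (1/17)·8 = 88/17.
Against West this mix gives (16/17)·6 + (1/17)·(-8) = 88/17.
All of the smuggler's active replies (East, West) yield 88/17, and no column does worse for the inspector. The mix makes the smuggler indifferent and guarantees 88/17, so it is optimal.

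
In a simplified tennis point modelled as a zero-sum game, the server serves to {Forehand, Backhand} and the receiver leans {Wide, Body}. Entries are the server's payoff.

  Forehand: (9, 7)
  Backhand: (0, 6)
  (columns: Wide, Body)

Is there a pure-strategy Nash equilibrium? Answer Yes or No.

Row minima: Forehand → 7, Backhand → 0; maximin = 7.
Column maxima: Wide → 9, Body → 7; minimax = 7.
maximin = minimax = 7, so a saddle point exists.

Yes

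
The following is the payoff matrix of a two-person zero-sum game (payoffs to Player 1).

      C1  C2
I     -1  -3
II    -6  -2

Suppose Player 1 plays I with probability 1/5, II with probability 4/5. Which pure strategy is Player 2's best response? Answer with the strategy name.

If Player 2 plays C1, Player 1's expected payoff is (1/5)·(-1) + (4/5)·(-6) = -5.
If Player 2 plays C2, Player 1's expected payoff is (1/5)·(-3) + (4/5)·(-2) = -11/5.
Player 2 minimizes Player 1's payoff; the smallest is -5, so the best response is C1.

C1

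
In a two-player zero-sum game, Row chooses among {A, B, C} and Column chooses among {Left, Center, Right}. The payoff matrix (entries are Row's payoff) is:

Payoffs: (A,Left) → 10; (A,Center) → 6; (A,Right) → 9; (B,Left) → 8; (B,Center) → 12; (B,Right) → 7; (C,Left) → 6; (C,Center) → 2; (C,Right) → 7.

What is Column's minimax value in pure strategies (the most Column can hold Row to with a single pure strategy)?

9

Column maxima: Left → 10, Center → 12, Right → 9.
The smallest of these is 9.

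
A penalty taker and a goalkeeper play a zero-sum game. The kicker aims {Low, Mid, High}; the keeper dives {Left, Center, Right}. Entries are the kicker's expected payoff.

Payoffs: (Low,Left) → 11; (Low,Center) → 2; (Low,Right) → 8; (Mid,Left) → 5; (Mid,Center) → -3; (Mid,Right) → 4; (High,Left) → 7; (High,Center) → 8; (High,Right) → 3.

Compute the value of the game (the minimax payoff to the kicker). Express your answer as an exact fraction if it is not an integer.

Row minima: Low → 2, Mid → -3, High → 3; maximin = 3.
Column maxima: Left → 11, Center → 8, Right → 8; minimax = 8.
3 ≠ 8, so there is no saddle point; optimal play is mixed.
Mid is strictly dominated by Low, so the kicker never plays it.
Left is strictly dominated by Right (it gives the kicker strictly more in every row), so the keeper never plays it.
On the remaining 2×2 (Low, High vs Center, Right):
Let the kicker play Low with probability p. Expected payoff against Center: 2p + 8(1−p) = −6p + 8; against Right: 8p + 3(1−p) = 5p + 3.
Setting these equal: −6p + 8 = 5p + 3 ⇒ −11p = -5 ⇒ p = 5/11, and the value is (-6)·(5/11) + 8 = 58/11.
For the keeper: with q = P(Center), equating Low's and High's payoffs gives −6q + 8 = 5q + 3 ⇒ q = 5/11.

58/11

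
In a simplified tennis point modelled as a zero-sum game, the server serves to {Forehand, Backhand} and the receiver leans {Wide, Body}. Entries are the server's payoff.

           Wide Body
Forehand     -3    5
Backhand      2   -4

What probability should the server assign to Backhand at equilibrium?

4/7

Row minima: Forehand → -3, Backhand → -4; maximin = -3.
Column maxima: Wide → 2, Body → 5; minimax = 2.
-3 ≠ 2, so there is no saddle point; optimal play is mixed.
Let the server play Forehand with probability p. Expected payoff against Wide: (-3)p + 2(1−p) = −5p + 2; against Body: 5p + (-4)(1−p) = 9p − 4.
Setting these equal: −5p + 2 = 9p − 4 ⇒ −14p = -6 ⇒ p = 3/7, and the value is (-5)·(3/7) + 2 = -1/7.
For the receiver: with q = P(Wide), equating Forehand's and Backhand's payoffs gives −8q + 5 = 6q − 4 ⇒ q = 9/14.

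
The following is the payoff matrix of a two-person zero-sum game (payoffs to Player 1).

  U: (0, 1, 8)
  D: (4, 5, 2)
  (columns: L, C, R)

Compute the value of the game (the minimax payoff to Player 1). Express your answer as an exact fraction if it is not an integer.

16/5

Row minima: U → 0, D → 2; maximin = 2.
Column maxima: L → 4, C → 5, R → 8; minimax = 4.
2 ≠ 4, so there is no saddle point; optimal play is mixed.
C is strictly dominated by L (it gives Player 1 strictly more in every row), so Player 2 never plays it.
On the remaining 2×2 (U, D vs L, R):
Let Player 1 play U with probability p. Expected payoff against L: 0p + 4(1−p) = −4p + 4; against R: 8p + 2(1−p) = 6p + 2.
Setting these equal: −4p + 4 = 6p + 2 ⇒ −10p = -2 ⇒ p = 1/5, and the value is (-4)·(1/5) + 4 = 16/5.
For Player 2: with q = P(L), equating U's and D's payoffs gives −8q + 8 = 2q + 2 ⇒ q = 3/5.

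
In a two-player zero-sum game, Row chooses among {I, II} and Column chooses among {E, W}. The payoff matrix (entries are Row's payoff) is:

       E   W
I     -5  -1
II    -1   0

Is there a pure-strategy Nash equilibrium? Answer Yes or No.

Yes

Row minima: I → -5, II → -1; maximin = -1.
Column maxima: E → -1, W → 0; minimax = -1.
maximin = minimax = -1, so a saddle point exists.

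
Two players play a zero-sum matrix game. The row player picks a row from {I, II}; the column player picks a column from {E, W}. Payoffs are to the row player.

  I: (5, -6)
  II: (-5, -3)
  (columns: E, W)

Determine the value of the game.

Row minima: I → -6, II → -5; maximin = -5.
Column maxima: E → 5, W → -3; minimax = -3.
-5 ≠ -3, so there is no saddle point; optimal play is mixed.
Let the row player play I with probability p. Expected payoff against E: 5p + (-5)(1−p) = 10p − 5; against W: (-6)p + (-3)(1−p) = −3p − 3.
Setting these equal: 10p − 5 = −3p − 3 ⇒ 13p = 2 ⇒ p = 2/13, and the value is (10)·(2/13) − 5 = -45/13.
For the column player: with q = P(E), equating I's and II's payoffs gives 11q − 6 = −2q − 3 ⇒ q = 3/13.

-45/13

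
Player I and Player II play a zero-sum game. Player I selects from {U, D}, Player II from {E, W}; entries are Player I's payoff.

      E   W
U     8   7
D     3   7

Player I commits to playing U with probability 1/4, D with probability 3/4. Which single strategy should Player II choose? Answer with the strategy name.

If Player II plays E, Player I's expected payoff is (1/4)·8 + (3/4)·3 = 17/4.
If Player II plays W, Player I's expected payoff is (1/4)·7 + (3/4)·7 = 7.
Player II minimizes Player I's payoff; the smallest is 17/4, so the best response is E.

E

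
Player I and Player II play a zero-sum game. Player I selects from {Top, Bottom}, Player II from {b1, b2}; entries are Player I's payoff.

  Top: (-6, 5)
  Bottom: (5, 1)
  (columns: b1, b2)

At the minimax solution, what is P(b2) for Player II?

Row minima: Top → -6, Bottom → 1; maximin = 1.
Column maxima: b1 → 5, b2 → 5; minimax = 5.
1 ≠ 5, so there is no saddle point; optimal play is mixed.
Let Player I play Top with probability p. Expected payoff against b1: (-6)p + 5(1−p) = −11p + 5; against b2: 5p + 1(1−p) = 4p + 1.
Setting these equal: −11p + 5 = 4p + 1 ⇒ −15p = -4 ⇒ p = 4/15, and the value is (-11)·(4/15) + 5 = 31/15.
For Player II: with q = P(b1), equating Top's and Bottom's payoffs gives −11q + 5 = 4q + 1 ⇒ q = 4/15.

11/15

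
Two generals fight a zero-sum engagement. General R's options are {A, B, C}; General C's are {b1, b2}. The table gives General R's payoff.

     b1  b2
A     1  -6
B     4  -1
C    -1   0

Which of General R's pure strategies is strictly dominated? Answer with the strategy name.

A

B gives a strictly higher payoff than A against every column: 4 > 1, -1 > -6.
So A is strictly dominated and General R never plays it.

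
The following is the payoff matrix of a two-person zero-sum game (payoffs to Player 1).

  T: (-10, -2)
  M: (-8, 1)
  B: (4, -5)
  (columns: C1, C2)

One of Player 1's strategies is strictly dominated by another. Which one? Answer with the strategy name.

M gives a strictly higher payoff than T against every column: -8 > -10, 1 > -2.
So T is strictly dominated and Player 1 never plays it.

T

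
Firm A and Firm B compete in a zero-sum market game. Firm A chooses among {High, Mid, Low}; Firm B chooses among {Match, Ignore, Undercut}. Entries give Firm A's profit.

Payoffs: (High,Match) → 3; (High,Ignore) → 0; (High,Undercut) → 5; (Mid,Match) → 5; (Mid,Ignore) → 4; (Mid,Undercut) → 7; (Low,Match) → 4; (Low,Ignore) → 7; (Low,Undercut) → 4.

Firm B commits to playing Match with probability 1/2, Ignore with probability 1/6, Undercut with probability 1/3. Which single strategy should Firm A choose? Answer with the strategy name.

Expected payoff of High: (1/2)·3 + (1/6)·0 + (1/3)·5 = 19/6.
Expected payoff of Mid: (1/2)·5 + (1/6)·4 + (1/3)·7 = 11/2.
Expected payoff of Low: (1/2)·4 + (1/6)·7 + (1/3)·4 = 9/2.
The largest is 11/2, so Firm A's best response is Mid.

Mid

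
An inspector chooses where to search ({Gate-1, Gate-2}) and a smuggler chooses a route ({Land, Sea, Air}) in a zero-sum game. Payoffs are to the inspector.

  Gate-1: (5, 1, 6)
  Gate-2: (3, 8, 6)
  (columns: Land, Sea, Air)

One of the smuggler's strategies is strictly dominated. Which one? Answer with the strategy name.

Land holds the inspector's payoff strictly below Air in every row: 5 < 6, 3 < 6.
So Air is strictly dominated for the smuggler.

Air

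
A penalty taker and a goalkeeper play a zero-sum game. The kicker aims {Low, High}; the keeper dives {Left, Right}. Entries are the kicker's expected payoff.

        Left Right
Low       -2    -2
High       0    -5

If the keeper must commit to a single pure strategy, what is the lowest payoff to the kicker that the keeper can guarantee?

Column maxima: Left → 0, Right → -2.
The smallest of these is -2.

-2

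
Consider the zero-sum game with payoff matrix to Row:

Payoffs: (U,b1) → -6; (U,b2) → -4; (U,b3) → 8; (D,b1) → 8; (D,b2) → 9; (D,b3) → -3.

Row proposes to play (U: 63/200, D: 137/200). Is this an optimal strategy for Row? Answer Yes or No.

No

Against b1 this mix gives (63/200)·(-6) + (137/200)·8 = 359/100.
Against b2 this mix gives (63/200)·(-4) + (137/200)·9 = 981/200.
Against b3 this mix gives (63/200)·8 + (137/200)·(-3) = 93/200.
Column will play b3, holding Row to 93/200. Shifting weight toward the row that does better against b3 would raise this floor (the equalizing mix achieves 46/25 against both b3 and b1), so the proposed strategy is not optimal.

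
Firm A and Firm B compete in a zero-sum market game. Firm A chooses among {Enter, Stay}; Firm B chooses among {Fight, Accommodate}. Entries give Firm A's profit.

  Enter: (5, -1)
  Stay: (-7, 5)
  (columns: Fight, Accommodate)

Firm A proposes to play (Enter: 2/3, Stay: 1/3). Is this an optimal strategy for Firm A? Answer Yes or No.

Yes

Against Fight this mix gives (2/3)·5 + (1/3)·(-7) = 1.
Against Accommodate this mix gives (2/3)·(-1) + (1/3)·5 = 1.
All of Firm B's active replies (Fight, Accommodate) yield 1, and no column does worse for Firm A. The mix makes Firm B indifferent and guarantees 1, so it is optimal.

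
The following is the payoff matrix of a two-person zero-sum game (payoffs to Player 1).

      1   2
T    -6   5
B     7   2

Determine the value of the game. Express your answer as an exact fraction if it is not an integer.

47/16

Row minima: T → -6, B → 2; maximin = 2.
Column maxima: 1 → 7, 2 → 5; minimax = 5.
2 ≠ 5, so there is no saddle point; optimal play is mixed.
Let Player 1 play T with probability p. Expected payoff against 1: (-6)p + 7(1−p) = −13p + 7; against 2: 5p + 2(1−p) = 3p + 2.
Setting these equal: −13p + 7 = 3p + 2 ⇒ −16p = -5 ⇒ p = 5/16, and the value is (-13)·(5/16) + 7 = 47/16.
For Player 2: with q = P(1), equating T's and B's payoffs gives −11q + 5 = 5q + 2 ⇒ q = 3/16.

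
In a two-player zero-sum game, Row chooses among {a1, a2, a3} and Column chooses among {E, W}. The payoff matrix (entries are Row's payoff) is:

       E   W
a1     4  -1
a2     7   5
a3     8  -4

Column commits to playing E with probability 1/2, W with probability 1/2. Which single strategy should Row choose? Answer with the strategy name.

Expected payoff of a1: (1/2)·4 + (1/2)·(-1) = 3/2.
Expected payoff of a2: (1/2)·7 + (1/2)·5 = 6.
Expected payoff of a3: (1/2)·8 + (1/2)·(-4) = 2.
The largest is 6, so Row's best response is a2.

a2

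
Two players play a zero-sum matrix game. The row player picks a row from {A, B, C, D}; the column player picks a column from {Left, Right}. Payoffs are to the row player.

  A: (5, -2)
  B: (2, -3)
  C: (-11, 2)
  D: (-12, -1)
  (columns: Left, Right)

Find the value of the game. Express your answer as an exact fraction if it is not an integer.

-3/5

Row minima: A → -2, B → -3, C → -11, D → -12; maximin = -2.
Column maxima: Left → 5, Right → 2; minimax = 2.
-2 ≠ 2, so there is no saddle point; optimal play is mixed.
B is strictly dominated by A, so the row player never plays it.
D is strictly dominated by C, so the row player never plays it.
On the remaining 2×2 (A, C vs Left, Right):
Let the row player play A with probability p. Expected payoff against Left: 5p + (-11)(1−p) = 16p − 11; against Right: (-2)p + 2(1−p) = −4p + 2.
Setting these equal: 16p − 11 = −4p + 2 ⇒ 20p = 13 ⇒ p = 13/20, and the value is (16)·(13/20) − 11 = -3/5.
For the column player: with q = P(Left), equating A's and C's payoffs gives 7q − 2 = −13q + 2 ⇒ q = 1/5.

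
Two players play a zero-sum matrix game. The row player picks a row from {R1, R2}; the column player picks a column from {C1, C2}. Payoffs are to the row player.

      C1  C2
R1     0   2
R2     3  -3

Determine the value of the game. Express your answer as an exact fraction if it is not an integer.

Row minima: R1 → 0, R2 → -3; maximin = 0.
Column maxima: C1 → 3, C2 → 2; minimax = 2.
0 ≠ 2, so there is no saddle point; optimal play is mixed.
Let the row player play R1 with probability p. Expected payoff against C1: 0p + 3(1−p) = −3p + 3; against C2: 2p + (-3)(1−p) = 5p − 3.
Setting these equal: −3p + 3 = 5p − 3 ⇒ −8p = -6 ⇒ p = 3/4, and the value is (-3)·(3/4) + 3 = 3/4.
For the column player: with q = P(C1), equating R1's and R2's payoffs gives −2q + 2 = 6q − 3 ⇒ q = 5/8.

3/4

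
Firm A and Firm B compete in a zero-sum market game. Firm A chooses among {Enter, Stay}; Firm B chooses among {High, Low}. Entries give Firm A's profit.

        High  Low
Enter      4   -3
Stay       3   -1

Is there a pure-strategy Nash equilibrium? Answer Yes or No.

Row minima: Enter → -3, Stay → -1; maximin = -1.
Column maxima: High → 4, Low → -1; minimax = -1.
maximin = minimax = -1, so a saddle point exists.

Yes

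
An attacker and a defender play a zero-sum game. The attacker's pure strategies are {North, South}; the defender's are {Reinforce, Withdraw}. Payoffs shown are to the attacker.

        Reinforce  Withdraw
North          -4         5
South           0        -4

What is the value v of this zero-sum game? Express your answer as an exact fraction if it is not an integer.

-16/13

Row minima: North → -4, South → -4; maximin = -4.
Column maxima: Reinforce → 0, Withdraw → 5; minimax = 0.
-4 ≠ 0, so there is no saddle point; optimal play is mixed.
Let the attacker play North with probability p. Expected payoff against Reinforce: (-4)p + 0(1−p) = −4p; against Withdraw: 5p + (-4)(1−p) = 9p − 4.
Setting these equal: −4p = 9p − 4 ⇒ −13p = -4 ⇒ p = 4/13, and the value is (-4)·(4/13) = -16/13.
For the defender: with q = P(Reinforce), equating North's and South's payoffs gives −9q + 5 = 4q − 4 ⇒ q = 9/13.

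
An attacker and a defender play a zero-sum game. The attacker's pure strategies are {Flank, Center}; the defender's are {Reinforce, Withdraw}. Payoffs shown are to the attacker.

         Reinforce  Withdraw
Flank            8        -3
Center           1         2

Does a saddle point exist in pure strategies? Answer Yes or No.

Row minima: Flank → -3, Center → 1; maximin = 1.
Column maxima: Reinforce → 8, Withdraw → 2; minimax = 2.
1 ≠ 2, so no pure-strategy equilibrium exists.

No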